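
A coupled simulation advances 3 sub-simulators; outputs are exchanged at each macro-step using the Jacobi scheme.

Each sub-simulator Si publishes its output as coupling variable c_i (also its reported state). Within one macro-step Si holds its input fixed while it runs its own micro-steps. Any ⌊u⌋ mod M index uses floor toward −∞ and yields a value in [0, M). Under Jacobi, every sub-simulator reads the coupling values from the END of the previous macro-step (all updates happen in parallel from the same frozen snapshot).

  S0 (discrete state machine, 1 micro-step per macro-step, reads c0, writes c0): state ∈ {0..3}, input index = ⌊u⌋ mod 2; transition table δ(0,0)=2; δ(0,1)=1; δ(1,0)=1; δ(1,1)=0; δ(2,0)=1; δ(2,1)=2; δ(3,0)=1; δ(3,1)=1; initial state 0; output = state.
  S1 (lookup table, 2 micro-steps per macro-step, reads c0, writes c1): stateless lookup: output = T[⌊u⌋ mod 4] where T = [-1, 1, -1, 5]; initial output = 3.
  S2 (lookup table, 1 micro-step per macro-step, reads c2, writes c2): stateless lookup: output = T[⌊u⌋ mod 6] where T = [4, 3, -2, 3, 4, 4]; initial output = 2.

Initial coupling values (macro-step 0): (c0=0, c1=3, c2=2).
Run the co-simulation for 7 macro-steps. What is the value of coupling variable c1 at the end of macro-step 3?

macro 1: S0 reads c0=0 → after 1×micro: 2; S1 reads c0=0 → after 2×micro: -1; S2 reads c2=2 → after 1×micro: -2 ⇒ (c0=2, c1=-1, c2=-2)
macro 2: S0 reads c0=2 → after 1×micro: 1; S1 reads c0=2 → after 2×micro: -1; S2 reads c2=-2 → after 1×micro: 4 ⇒ (c0=1, c1=-1, c2=4)
macro 3: S0 reads c0=1 → after 1×micro: 0; S1 reads c0=1 → after 2×micro: 1; S2 reads c2=4 → after 1×micro: 4 ⇒ (c0=0, c1=1, c2=4)
macro 4: S0 reads c0=0 → after 1×micro: 2; S1 reads c0=0 → after 2×micro: -1; S2 reads c2=4 → after 1×micro: 4 ⇒ (c0=2, c1=-1, c2=4)
macro 5: S0 reads c0=2 → after 1×micro: 1; S1 reads c0=2 → after 2×micro: -1; S2 reads c2=4 → after 1×micro: 4 ⇒ (c0=1, c1=-1, c2=4)
macro 6: S0 reads c0=1 → after 1×micro: 0; S1 reads c0=1 → after 2×micro: 1; S2 reads c2=4 → after 1×micro: 4 ⇒ (c0=0, c1=1, c2=4)
macro 7: S0 reads c0=0 → after 1×micro: 2; S1 reads c0=0 → after 2×micro: -1; S2 reads c2=4 → after 1×micro: 4 ⇒ (c0=2, c1=-1, c2=4)

c1 at macro-step 3 = 1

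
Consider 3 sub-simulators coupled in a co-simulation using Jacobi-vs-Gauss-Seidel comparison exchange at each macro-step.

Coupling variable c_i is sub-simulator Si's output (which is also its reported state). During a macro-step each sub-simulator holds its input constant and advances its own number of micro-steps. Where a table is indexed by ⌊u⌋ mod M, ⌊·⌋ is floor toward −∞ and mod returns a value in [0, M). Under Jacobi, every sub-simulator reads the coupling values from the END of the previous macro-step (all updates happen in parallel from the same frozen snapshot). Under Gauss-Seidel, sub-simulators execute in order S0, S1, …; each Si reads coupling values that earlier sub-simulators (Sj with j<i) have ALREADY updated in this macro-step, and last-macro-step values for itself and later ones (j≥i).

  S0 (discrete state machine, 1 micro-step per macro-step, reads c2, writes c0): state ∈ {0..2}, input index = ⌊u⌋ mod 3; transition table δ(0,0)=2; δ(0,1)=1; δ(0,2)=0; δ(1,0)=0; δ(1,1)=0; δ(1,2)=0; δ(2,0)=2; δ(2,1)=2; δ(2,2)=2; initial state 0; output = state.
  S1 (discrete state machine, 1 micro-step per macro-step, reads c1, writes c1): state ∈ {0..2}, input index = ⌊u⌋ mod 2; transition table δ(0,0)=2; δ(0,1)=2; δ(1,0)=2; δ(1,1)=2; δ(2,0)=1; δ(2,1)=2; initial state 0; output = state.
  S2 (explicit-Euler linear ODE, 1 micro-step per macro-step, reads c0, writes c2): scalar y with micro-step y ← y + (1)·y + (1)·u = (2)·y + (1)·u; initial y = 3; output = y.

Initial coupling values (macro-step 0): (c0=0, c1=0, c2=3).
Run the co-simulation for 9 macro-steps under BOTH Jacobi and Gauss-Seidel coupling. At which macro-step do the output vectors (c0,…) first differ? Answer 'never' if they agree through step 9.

[Jacobi] macro 1: S0 reads c2=3 → after 1×micro: 2; S1 reads c1=0 → after 1×micro: 2; S2 reads c0=0 → after 1×micro: 6 ⇒ (c0=2, c1=2, c2=6)
[Jacobi] macro 2: S0 reads c2=6 → after 1×micro: 2; S1 reads c1=2 → after 1×micro: 1; S2 reads c0=2 → after 1×micro: 14 ⇒ (c0=2, c1=1, c2=14)
[Jacobi] macro 3: S0 reads c2=14 → after 1×micro: 2; S1 reads c1=1 → after 1×micro: 2; S2 reads c0=2 → after 1×micro: 30 ⇒ (c0=2, c1=2, c2=30)
[Jacobi] macro 4: S0 reads c2=30 → after 1×micro: 2; S1 reads c1=2 → after 1×micro: 1; S2 reads c0=2 → after 1×micro: 62 ⇒ (c0=2, c1=1, c2=62)
[Jacobi] macro 5: S0 reads c2=62 → after 1×micro: 2; S1 reads c1=1 → after 1×micro: 2; S2 reads c0=2 → after 1×micro: 126 ⇒ (c0=2, c1=2, c2=126)
[Jacobi] macro 6: S0 reads c2=126 → after 1×micro: 2; S1 reads c1=2 → after 1×micro: 1; S2 reads c0=2 → after 1×micro: 254 ⇒ (c0=2, c1=1, c2=254)
[Jacobi] macro 7: S0 reads c2=254 → after 1×micro: 2; S1 reads c1=1 → after 1×micro: 2; S2 reads c0=2 → after 1×micro: 510 ⇒ (c0=2, c1=2, c2=510)
[Jacobi] macro 8: S0 reads c2=510 → after 1×micro: 2; S1 reads c1=2 → after 1×micro: 1; S2 reads c0=2 → after 1×micro: 1022 ⇒ (c0=2, c1=1, c2=1022)
[Jacobi] macro 9: S0 reads c2=1022 → after 1×micro: 2; S1 reads c1=1 → after 1×micro: 2; S2 reads c0=2 → after 1×micro: 2046 ⇒ (c0=2, c1=2, c2=2046)
[Gauss-Seidel] macro 1: S0 reads c2=3 → after 1×micro: 2; S1 reads c1=0 → after 1×micro: 2; S2 reads c0=2 → after 1×micro: 8 ⇒ (c0=2, c1=2, c2=8)
[Gauss-Seidel] macro 2: S0 reads c2=8 → after 1×micro: 2; S1 reads c1=2 → after 1×micro: 1; S2 reads c0=2 → after 1×micro: 18 ⇒ (c0=2, c1=1, c2=18)
[Gauss-Seidel] macro 3: S0 reads c2=18 → after 1×micro: 2; S1 reads c1=1 → after 1×micro: 2; S2 reads c0=2 → after 1×micro: 38 ⇒ (c0=2, c1=2, c2=38)
[Gauss-Seidel] macro 4: S0 reads c2=38 → after 1×micro: 2; S1 reads c1=2 → after 1×micro: 1; S2 reads c0=2 → after 1×micro: 78 ⇒ (c0=2, c1=1, c2=78)
[Gauss-Seidel] macro 5: S0 reads c2=78 → after 1×micro: 2; S1 reads c1=1 → after 1×micro: 2; S2 reads c0=2 → after 1×micro: 158 ⇒ (c0=2, c1=2, c2=158)
[Gauss-Seidel] macro 6: S0 reads c2=158 → after 1×micro: 2; S1 reads c1=2 → after 1×micro: 1; S2 reads c0=2 → after 1×micro: 318 ⇒ (c0=2, c1=1, c2=318)
[Gauss-Seidel] macro 7: S0 reads c2=318 → after 1×micro: 2; S1 reads c1=1 → after 1×micro: 2; S2 reads c0=2 → after 1×micro: 638 ⇒ (c0=2, c1=2, c2=638)
[Gauss-Seidel] macro 8: S0 reads c2=638 → after 1×micro: 2; S1 reads c1=2 → after 1×micro: 1; S2 reads c0=2 → after 1×micro: 1278 ⇒ (c0=2, c1=1, c2=1278)
[Gauss-Seidel] macro 9: S0 reads c2=1278 → after 1×micro: 2; S1 reads c1=1 → after 1×micro: 2; S2 reads c0=2 → after 1×micro: 2558 ⇒ (c0=2, c1=2, c2=2558)

first divergence at macro-step: 1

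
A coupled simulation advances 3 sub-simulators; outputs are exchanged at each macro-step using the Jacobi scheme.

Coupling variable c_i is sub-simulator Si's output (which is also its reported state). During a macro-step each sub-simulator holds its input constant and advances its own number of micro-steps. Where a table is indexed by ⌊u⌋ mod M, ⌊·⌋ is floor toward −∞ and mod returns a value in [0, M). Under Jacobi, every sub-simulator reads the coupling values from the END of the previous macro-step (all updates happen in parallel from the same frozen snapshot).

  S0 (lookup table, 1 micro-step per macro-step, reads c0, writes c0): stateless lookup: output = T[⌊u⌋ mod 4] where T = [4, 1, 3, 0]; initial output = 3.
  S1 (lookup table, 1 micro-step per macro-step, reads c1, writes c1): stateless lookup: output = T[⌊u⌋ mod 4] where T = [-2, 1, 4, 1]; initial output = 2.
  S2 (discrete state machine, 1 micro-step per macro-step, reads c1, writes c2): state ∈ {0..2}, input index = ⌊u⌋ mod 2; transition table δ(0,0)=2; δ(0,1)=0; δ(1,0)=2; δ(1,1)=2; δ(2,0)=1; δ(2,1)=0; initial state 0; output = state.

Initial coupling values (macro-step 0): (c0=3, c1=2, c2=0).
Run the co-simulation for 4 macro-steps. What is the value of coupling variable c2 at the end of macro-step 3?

c2 at macro-step 3 = 2

macro 1: S0 reads c0=3 → after 1×micro: 0; S1 reads c1=2 → after 1×micro: 4; S2 reads c1=2 → after 1×micro: 2 ⇒ (c0=0, c1=4, c2=2)
macro 2: S0 reads c0=0 → after 1×micro: 4; S1 reads c1=4 → after 1×micro: -2; S2 reads c1=4 → after 1×micro: 1 ⇒ (c0=4, c1=-2, c2=1)
macro 3: S0 reads c0=4 → after 1×micro: 4; S1 reads c1=-2 → after 1×micro: 4; S2 reads c1=-2 → after 1×micro: 2 ⇒ (c0=4, c1=4, c2=2)
macro 4: S0 reads c0=4 → after 1×micro: 4; S1 reads c1=4 → after 1×micro: -2; S2 reads c1=4 → after 1×micro: 1 ⇒ (c0=4, c1=-2, c2=1)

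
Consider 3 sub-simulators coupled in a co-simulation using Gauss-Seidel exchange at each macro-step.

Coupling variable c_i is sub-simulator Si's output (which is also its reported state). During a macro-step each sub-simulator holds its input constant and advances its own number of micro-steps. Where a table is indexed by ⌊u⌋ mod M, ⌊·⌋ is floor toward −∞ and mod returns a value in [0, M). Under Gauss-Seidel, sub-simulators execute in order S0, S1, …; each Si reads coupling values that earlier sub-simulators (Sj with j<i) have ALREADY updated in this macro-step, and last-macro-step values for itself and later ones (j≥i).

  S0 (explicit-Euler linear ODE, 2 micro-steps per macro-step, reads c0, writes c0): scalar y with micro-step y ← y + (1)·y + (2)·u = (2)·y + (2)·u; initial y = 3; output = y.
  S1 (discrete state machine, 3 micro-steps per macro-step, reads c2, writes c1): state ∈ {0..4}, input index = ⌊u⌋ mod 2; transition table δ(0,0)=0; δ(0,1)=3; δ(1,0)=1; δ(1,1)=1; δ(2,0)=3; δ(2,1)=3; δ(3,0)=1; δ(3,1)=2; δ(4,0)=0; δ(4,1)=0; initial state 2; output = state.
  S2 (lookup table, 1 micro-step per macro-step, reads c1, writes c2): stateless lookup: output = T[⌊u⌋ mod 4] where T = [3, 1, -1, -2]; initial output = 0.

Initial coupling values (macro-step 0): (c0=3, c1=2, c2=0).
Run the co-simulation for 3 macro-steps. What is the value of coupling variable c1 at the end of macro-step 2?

macro 1: S0 reads c0=3 → after 2×micro: 30; S1 reads c2=0 → after 3×micro: 1; S2 reads c1=1 → after 1×micro: 1 ⇒ (c0=30, c1=1, c2=1)
macro 2: S0 reads c0=30 → after 2×micro: 300; S1 reads c2=1 → after 3×micro: 1; S2 reads c1=1 → after 1×micro: 1 ⇒ (c0=300, c1=1, c2=1)
macro 3: S0 reads c0=300 → after 2×micro: 3000; S1 reads c2=1 → after 3×micro: 1; S2 reads c1=1 → after 1×micro: 1 ⇒ (c0=3000, c1=1, c2=1)

c1 at macro-step 2 = 1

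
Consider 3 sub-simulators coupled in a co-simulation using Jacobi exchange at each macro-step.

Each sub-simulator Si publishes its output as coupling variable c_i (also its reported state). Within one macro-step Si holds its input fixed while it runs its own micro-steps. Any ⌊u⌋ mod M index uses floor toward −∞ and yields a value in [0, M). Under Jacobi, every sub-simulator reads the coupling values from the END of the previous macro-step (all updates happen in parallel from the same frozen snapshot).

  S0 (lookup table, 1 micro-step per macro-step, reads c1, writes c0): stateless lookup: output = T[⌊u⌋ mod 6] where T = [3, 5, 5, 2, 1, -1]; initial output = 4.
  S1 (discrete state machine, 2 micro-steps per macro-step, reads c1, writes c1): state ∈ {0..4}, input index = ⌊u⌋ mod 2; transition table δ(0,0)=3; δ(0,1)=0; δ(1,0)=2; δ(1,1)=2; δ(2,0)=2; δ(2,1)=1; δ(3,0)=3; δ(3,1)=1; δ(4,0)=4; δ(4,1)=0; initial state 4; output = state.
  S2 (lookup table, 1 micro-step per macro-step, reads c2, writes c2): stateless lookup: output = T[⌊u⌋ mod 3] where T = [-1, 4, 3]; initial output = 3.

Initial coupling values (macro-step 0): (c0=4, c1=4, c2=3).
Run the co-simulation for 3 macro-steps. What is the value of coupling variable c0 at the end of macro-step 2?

macro 1: S0 reads c1=4 → after 1×micro: 1; S1 reads c1=4 → after 2×micro: 4; S2 reads c2=3 → after 1×micro: -1 ⇒ (c0=1, c1=4, c2=-1)
macro 2: S0 reads c1=4 → after 1×micro: 1; S1 reads c1=4 → after 2×micro: 4; S2 reads c2=-1 → after 1×micro: 3 ⇒ (c0=1, c1=4, c2=3)
macro 3: S0 reads c1=4 → after 1×micro: 1; S1 reads c1=4 → after 2×micro: 4; S2 reads c2=3 → after 1×micro: -1 ⇒ (c0=1, c1=4, c2=-1)

c0 at macro-step 2 = 1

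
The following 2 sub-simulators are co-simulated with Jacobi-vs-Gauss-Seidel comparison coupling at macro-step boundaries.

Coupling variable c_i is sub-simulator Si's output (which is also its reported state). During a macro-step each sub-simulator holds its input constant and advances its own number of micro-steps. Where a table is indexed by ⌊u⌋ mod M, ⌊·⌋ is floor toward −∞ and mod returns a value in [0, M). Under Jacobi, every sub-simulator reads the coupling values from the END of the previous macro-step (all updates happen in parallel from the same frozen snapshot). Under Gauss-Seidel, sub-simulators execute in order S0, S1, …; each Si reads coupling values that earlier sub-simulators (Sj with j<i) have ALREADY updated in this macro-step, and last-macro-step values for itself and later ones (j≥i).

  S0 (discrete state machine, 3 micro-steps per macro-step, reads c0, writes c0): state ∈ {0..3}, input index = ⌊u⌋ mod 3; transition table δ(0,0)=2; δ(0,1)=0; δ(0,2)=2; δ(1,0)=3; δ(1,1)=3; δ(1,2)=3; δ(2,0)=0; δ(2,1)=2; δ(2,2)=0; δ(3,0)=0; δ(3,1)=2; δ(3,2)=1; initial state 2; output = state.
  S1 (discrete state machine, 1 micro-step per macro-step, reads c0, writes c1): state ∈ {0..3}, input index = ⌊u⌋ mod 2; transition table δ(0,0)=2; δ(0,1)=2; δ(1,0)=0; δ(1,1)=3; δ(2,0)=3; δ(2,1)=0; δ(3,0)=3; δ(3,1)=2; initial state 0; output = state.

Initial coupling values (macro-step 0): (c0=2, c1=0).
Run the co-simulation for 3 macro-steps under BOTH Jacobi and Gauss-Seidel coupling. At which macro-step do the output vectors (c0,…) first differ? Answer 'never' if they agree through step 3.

first divergence at macro-step: never

[Jacobi] macro 1: S0 reads c0=2 → after 3×micro: 0; S1 reads c0=2 → after 1×micro: 2 ⇒ (c0=0, c1=2)
[Jacobi] macro 2: S0 reads c0=0 → after 3×micro: 2; S1 reads c0=0 → after 1×micro: 3 ⇒ (c0=2, c1=3)
[Jacobi] macro 3: S0 reads c0=2 → after 3×micro: 0; S1 reads c0=2 → after 1×micro: 3 ⇒ (c0=0, c1=3)
[Gauss-Seidel] macro 1: S0 reads c0=2 → after 3×micro: 0; S1 reads c0=0 → after 1×micro: 2 ⇒ (c0=0, c1=2)
[Gauss-Seidel] macro 2: S0 reads c0=0 → after 3×micro: 2; S1 reads c0=2 → after 1×micro: 3 ⇒ (c0=2, c1=3)
[Gauss-Seidel] macro 3: S0 reads c0=2 → after 3×micro: 0; S1 reads c0=0 → after 1×micro: 3 ⇒ (c0=0, c1=3)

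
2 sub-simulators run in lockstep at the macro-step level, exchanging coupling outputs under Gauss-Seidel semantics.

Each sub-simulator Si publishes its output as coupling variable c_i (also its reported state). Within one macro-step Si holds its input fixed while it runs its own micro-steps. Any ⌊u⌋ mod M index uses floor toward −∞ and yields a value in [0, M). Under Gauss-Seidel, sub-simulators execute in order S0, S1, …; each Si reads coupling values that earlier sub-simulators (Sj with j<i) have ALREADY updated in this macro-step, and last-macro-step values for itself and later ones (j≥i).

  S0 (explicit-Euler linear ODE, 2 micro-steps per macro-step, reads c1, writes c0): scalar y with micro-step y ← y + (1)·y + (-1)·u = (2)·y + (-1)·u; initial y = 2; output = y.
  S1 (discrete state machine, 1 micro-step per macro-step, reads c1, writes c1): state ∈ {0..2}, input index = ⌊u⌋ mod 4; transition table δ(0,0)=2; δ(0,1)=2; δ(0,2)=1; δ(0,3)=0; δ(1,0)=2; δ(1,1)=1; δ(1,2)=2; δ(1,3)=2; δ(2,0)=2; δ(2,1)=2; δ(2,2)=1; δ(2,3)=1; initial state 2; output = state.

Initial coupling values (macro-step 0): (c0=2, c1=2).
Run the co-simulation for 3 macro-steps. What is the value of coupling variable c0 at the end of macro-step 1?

c0 at macro-step 1 = 2

macro 1: S0 reads c1=2 → after 2×micro: 2; S1 reads c1=2 → after 1×micro: 1 ⇒ (c0=2, c1=1)
macro 2: S0 reads c1=1 → after 2×micro: 5; S1 reads c1=1 → after 1×micro: 1 ⇒ (c0=5, c1=1)
macro 3: S0 reads c1=1 → after 2×micro: 17; S1 reads c1=1 → after 1×micro: 1 ⇒ (c0=17, c1=1)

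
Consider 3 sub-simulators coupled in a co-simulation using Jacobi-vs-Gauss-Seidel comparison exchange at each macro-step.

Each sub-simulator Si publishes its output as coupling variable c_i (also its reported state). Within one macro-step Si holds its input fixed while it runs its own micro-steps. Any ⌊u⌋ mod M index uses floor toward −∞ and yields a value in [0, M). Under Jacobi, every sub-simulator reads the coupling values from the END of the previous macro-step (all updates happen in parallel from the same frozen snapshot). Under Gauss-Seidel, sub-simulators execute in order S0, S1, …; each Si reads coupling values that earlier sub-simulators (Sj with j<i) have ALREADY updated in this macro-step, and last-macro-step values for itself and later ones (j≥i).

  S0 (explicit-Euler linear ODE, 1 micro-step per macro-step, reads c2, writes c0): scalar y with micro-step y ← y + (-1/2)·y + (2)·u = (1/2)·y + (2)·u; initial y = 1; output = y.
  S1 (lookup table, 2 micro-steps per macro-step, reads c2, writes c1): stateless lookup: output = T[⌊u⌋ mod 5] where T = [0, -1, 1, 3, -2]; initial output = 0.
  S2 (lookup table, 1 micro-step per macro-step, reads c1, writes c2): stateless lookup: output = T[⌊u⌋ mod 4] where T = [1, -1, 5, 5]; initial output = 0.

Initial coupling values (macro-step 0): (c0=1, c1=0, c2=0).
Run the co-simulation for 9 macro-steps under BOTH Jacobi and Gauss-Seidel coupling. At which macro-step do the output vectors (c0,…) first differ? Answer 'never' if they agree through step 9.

[Jacobi] macro 1: S0 reads c2=0 → after 1×micro: 1/2; S1 reads c2=0 → after 2×micro: 0; S2 reads c1=0 → after 1×micro: 1 ⇒ (c0=1/2, c1=0, c2=1)
[Jacobi] macro 2: S0 reads c2=1 → after 1×micro: 9/4; S1 reads c2=1 → after 2×micro: -1; S2 reads c1=0 → after 1×micro: 1 ⇒ (c0=9/4, c1=-1, c2=1)
[Jacobi] macro 3: S0 reads c2=1 → after 1×micro: 25/8; S1 reads c2=1 → after 2×micro: -1; S2 reads c1=-1 → after 1×micro: 5 ⇒ (c0=25/8, c1=-1, c2=5)
[Jacobi] macro 4: S0 reads c2=5 → after 1×micro: 185/16; S1 reads c2=5 → after 2×micro: 0; S2 reads c1=-1 → after 1×micro: 5 ⇒ (c0=185/16, c1=0, c2=5)
[Jacobi] macro 5: S0 reads c2=5 → after 1×micro: 505/32; S1 reads c2=5 → after 2×micro: 0; S2 reads c1=0 → after 1×micro: 1 ⇒ (c0=505/32, c1=0, c2=1)
[Jacobi] macro 6: S0 reads c2=1 → after 1×micro: 633/64; S1 reads c2=1 → after 2×micro: -1; S2 reads c1=0 → after 1×micro: 1 ⇒ (c0=633/64, c1=-1, c2=1)
[Jacobi] macro 7: S0 reads c2=1 → after 1×micro: 889/128; S1 reads c2=1 → after 2×micro: -1; S2 reads c1=-1 → after 1×micro: 5 ⇒ (c0=889/128, c1=-1, c2=5)
[Jacobi] macro 8: S0 reads c2=5 → after 1×micro: 3449/256; S1 reads c2=5 → after 2×micro: 0; S2 reads c1=-1 → after 1×micro: 5 ⇒ (c0=3449/256, c1=0, c2=5)
[Jacobi] macro 9: S0 reads c2=5 → after 1×micro: 8569/512; S1 reads c2=5 → after 2×micro: 0; S2 reads c1=0 → after 1×micro: 1 ⇒ (c0=8569/512, c1=0, c2=1)
[Gauss-Seidel] macro 1: S0 reads c2=0 → after 1×micro: 1/2; S1 reads c2=0 → after 2×micro: 0; S2 reads c1=0 → after 1×micro: 1 ⇒ (c0=1/2, c1=0, c2=1)
[Gauss-Seidel] macro 2: S0 reads c2=1 → after 1×micro: 9/4; S1 reads c2=1 → after 2×micro: -1; S2 reads c1=-1 → after 1×micro: 5 ⇒ (c0=9/4, c1=-1, c2=5)
[Gauss-Seidel] macro 3: S0 reads c2=5 → after 1×micro: 89/8; S1 reads c2=5 → after 2×micro: 0; S2 reads c1=0 → after 1×micro: 1 ⇒ (c0=89/8, c1=0, c2=1)
[Gauss-Seidel] macro 4: S0 reads c2=1 → after 1×micro: 121/16; S1 reads c2=1 → after 2×micro: -1; S2 reads c1=-1 → after 1×micro: 5 ⇒ (c0=121/16, c1=-1, c2=5)
[Gauss-Seidel] macro 5: S0 reads c2=5 → after 1×micro: 441/32; S1 reads c2=5 → after 2×micro: 0; S2 reads c1=0 → after 1×micro: 1 ⇒ (c0=441/32, c1=0, c2=1)
[Gauss-Seidel] macro 6: S0 reads c2=1 → after 1×micro: 569/64; S1 reads c2=1 → after 2×micro: -1; S2 reads c1=-1 → after 1×micro: 5 ⇒ (c0=569/64, c1=-1, c2=5)
[Gauss-Seidel] macro 7: S0 reads c2=5 → after 1×micro: 1849/128; S1 reads c2=5 → after 2×micro: 0; S2 reads c1=0 → after 1×micro: 1 ⇒ (c0=1849/128, c1=0, c2=1)
[Gauss-Seidel] macro 8: S0 reads c2=1 → after 1×micro: 2361/256; S1 reads c2=1 → after 2×micro: -1; S2 reads c1=-1 → after 1×micro: 5 ⇒ (c0=2361/256, c1=-1, c2=5)
[Gauss-Seidel] macro 9: S0 reads c2=5 → after 1×micro: 7481/512; S1 reads c2=5 → after 2×micro: 0; S2 reads c1=0 → after 1×micro: 1 ⇒ (c0=7481/512, c1=0, c2=1)

first divergence at macro-step: 2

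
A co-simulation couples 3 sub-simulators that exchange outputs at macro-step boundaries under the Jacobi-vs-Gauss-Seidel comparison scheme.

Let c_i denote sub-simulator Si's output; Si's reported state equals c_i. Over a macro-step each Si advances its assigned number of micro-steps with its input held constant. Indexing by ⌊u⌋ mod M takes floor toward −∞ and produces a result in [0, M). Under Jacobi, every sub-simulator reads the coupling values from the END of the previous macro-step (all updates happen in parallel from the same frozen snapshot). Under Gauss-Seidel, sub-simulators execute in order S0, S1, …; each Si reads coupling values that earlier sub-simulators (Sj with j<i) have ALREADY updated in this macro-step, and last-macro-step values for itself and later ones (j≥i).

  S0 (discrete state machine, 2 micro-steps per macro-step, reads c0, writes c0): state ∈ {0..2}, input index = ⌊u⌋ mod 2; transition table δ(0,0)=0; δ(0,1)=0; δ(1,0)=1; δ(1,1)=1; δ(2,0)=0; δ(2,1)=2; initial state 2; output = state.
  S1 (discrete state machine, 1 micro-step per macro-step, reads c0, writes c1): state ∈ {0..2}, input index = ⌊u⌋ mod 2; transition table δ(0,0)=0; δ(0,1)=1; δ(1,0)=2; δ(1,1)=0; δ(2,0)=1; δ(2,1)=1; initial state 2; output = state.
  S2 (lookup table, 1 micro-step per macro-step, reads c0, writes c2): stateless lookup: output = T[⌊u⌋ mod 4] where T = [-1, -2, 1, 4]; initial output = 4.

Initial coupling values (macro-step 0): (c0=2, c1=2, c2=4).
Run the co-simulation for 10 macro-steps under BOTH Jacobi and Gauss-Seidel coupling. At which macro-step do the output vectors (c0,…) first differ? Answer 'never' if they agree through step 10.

[Jacobi] macro 1: S0 reads c0=2 → after 2×micro: 0; S1 reads c0=2 → after 1×micro: 1; S2 reads c0=2 → after 1×micro: 1 ⇒ (c0=0, c1=1, c2=1)
[Jacobi] macro 2: S0 reads c0=0 → after 2×micro: 0; S1 reads c0=0 → after 1×micro: 2; S2 reads c0=0 → after 1×micro: -1 ⇒ (c0=0, c1=2, c2=-1)
[Jacobi] macro 3: S0 reads c0=0 → after 2×micro: 0; S1 reads c0=0 → after 1×micro: 1; S2 reads c0=0 → after 1×micro: -1 ⇒ (c0=0, c1=1, c2=-1)
[Jacobi] macro 4: S0 reads c0=0 → after 2×micro: 0; S1 reads c0=0 → after 1×micro: 2; S2 reads c0=0 → after 1×micro: -1 ⇒ (c0=0, c1=2, c2=-1)
[Jacobi] macro 5: S0 reads c0=0 → after 2×micro: 0; S1 reads c0=0 → after 1×micro: 1; S2 reads c0=0 → after 1×micro: -1 ⇒ (c0=0, c1=1, c2=-1)
[Jacobi] macro 6: S0 reads c0=0 → after 2×micro: 0; S1 reads c0=0 → after 1×micro: 2; S2 reads c0=0 → after 1×micro: -1 ⇒ (c0=0, c1=2, c2=-1)
[Jacobi] macro 7: S0 reads c0=0 → after 2×micro: 0; S1 reads c0=0 → after 1×micro: 1; S2 reads c0=0 → after 1×micro: -1 ⇒ (c0=0, c1=1, c2=-1)
[Jacobi] macro 8: S0 reads c0=0 → after 2×micro: 0; S1 reads c0=0 → after 1×micro: 2; S2 reads c0=0 → after 1×micro: -1 ⇒ (c0=0, c1=2, c2=-1)
[Jacobi] macro 9: S0 reads c0=0 → after 2×micro: 0; S1 reads c0=0 → after 1×micro: 1; S2 reads c0=0 → after 1×micro: -1 ⇒ (c0=0, c1=1, c2=-1)
[Jacobi] macro 10: S0 reads c0=0 → after 2×micro: 0; S1 reads c0=0 → after 1×micro: 2; S2 reads c0=0 → after 1×micro: -1 ⇒ (c0=0, c1=2, c2=-1)
[Gauss-Seidel] macro 1: S0 reads c0=2 → after 2×micro: 0; S1 reads c0=0 → after 1×micro: 1; S2 reads c0=0 → after 1×micro: -1 ⇒ (c0=0, c1=1, c2=-1)
[Gauss-Seidel] macro 2: S0 reads c0=0 → after 2×micro: 0; S1 reads c0=0 → after 1×micro: 2; S2 reads c0=0 → after 1×micro: -1 ⇒ (c0=0, c1=2, c2=-1)
[Gauss-Seidel] macro 3: S0 reads c0=0 → after 2×micro: 0; S1 reads c0=0 → after 1×micro: 1; S2 reads c0=0 → after 1×micro: -1 ⇒ (c0=0, c1=1, c2=-1)
[Gauss-Seidel] macro 4: S0 reads c0=0 → after 2×micro: 0; S1 reads c0=0 → after 1×micro: 2; S2 reads c0=0 → after 1×micro: -1 ⇒ (c0=0, c1=2, c2=-1)
[Gauss-Seidel] macro 5: S0 reads c0=0 → after 2×micro: 0; S1 reads c0=0 → after 1×micro: 1; S2 reads c0=0 → after 1×micro: -1 ⇒ (c0=0, c1=1, c2=-1)
[Gauss-Seidel] macro 6: S0 reads c0=0 → after 2×micro: 0; S1 reads c0=0 → after 1×micro: 2; S2 reads c0=0 → after 1×micro: -1 ⇒ (c0=0, c1=2, c2=-1)
[Gauss-Seidel] macro 7: S0 reads c0=0 → after 2×micro: 0; S1 reads c0=0 → after 1×micro: 1; S2 reads c0=0 → after 1×micro: -1 ⇒ (c0=0, c1=1, c2=-1)
[Gauss-Seidel] macro 8: S0 reads c0=0 → after 2×micro: 0; S1 reads c0=0 → after 1×micro: 2; S2 reads c0=0 → after 1×micro: -1 ⇒ (c0=0, c1=2, c2=-1)
[Gauss-Seidel] macro 9: S0 reads c0=0 → after 2×micro: 0; S1 reads c0=0 → after 1×micro: 1; S2 reads c0=0 → after 1×micro: -1 ⇒ (c0=0, c1=1, c2=-1)
[Gauss-Seidel] macro 10: S0 reads c0=0 → after 2×micro: 0; S1 reads c0=0 → after 1×micro: 2; S2 reads c0=0 → after 1×micro: -1 ⇒ (c0=0, c1=2, c2=-1)

first divergence at macro-step: 1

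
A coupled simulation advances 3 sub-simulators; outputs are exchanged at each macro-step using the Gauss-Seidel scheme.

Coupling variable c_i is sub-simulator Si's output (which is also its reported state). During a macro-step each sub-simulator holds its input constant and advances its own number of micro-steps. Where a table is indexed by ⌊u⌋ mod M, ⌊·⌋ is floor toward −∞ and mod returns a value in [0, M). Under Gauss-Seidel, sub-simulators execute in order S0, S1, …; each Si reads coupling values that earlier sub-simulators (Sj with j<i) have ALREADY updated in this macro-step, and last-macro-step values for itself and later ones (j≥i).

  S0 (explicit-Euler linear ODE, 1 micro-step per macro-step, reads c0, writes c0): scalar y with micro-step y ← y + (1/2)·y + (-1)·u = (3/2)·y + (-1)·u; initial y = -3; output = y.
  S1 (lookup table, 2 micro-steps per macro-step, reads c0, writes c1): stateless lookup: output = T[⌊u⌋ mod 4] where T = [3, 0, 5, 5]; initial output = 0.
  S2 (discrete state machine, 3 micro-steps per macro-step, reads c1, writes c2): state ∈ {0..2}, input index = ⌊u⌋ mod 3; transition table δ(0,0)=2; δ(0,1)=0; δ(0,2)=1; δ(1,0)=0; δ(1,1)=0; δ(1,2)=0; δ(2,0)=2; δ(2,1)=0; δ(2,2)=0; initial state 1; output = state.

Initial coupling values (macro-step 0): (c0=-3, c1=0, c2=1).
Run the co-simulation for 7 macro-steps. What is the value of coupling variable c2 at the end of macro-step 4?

c2 at macro-step 4 = 1

macro 1: S0 reads c0=-3 → after 1×micro: -3/2; S1 reads c0=-3/2 → after 2×micro: 5; S2 reads c1=5 → after 3×micro: 0 ⇒ (c0=-3/2, c1=5, c2=0)
macro 2: S0 reads c0=-3/2 → after 1×micro: -3/4; S1 reads c0=-3/4 → after 2×micro: 5; S2 reads c1=5 → after 3×micro: 1 ⇒ (c0=-3/4, c1=5, c2=1)
macro 3: S0 reads c0=-3/4 → after 1×micro: -3/8; S1 reads c0=-3/8 → after 2×micro: 5; S2 reads c1=5 → after 3×micro: 0 ⇒ (c0=-3/8, c1=5, c2=0)
macro 4: S0 reads c0=-3/8 → after 1×micro: -3/16; S1 reads c0=-3/16 → after 2×micro: 5; S2 reads c1=5 → after 3×micro: 1 ⇒ (c0=-3/16, c1=5, c2=1)
macro 5: S0 reads c0=-3/16 → after 1×micro: -3/32; S1 reads c0=-3/32 → after 2×micro: 5; S2 reads c1=5 → after 3×micro: 0 ⇒ (c0=-3/32, c1=5, c2=0)
macro 6: S0 reads c0=-3/32 → after 1×micro: -3/64; S1 reads c0=-3/64 → after 2×micro: 5; S2 reads c1=5 → after 3×micro: 1 ⇒ (c0=-3/64, c1=5, c2=1)
macro 7: S0 reads c0=-3/64 → after 1×micro: -3/128; S1 reads c0=-3/128 → after 2×micro: 5; S2 reads c1=5 → after 3×micro: 0 ⇒ (c0=-3/128, c1=5, c2=0)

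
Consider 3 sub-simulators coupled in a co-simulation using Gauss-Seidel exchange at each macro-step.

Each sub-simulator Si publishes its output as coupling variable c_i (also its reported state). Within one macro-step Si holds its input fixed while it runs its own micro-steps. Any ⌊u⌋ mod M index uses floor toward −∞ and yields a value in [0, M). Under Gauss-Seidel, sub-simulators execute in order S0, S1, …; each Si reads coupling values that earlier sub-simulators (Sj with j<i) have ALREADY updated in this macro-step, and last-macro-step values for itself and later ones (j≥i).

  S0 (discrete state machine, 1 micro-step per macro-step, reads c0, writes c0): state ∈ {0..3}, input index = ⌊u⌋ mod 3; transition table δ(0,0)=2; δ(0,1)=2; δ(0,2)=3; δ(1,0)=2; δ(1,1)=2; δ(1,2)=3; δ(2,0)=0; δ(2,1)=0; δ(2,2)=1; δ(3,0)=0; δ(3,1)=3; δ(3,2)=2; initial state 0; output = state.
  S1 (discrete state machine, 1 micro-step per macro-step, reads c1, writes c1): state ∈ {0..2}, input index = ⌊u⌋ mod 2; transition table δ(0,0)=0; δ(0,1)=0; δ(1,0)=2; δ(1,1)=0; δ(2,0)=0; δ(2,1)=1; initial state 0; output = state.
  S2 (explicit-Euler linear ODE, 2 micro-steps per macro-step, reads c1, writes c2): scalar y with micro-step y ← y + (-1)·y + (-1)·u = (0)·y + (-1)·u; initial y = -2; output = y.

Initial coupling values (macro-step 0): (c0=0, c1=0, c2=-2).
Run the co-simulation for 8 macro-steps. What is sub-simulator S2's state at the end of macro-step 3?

macro 1: S0 reads c0=0 → after 1×micro: 2; S1 reads c1=0 → after 1×micro: 0; S2 reads c1=0 → after 2×micro: 0 ⇒ (c0=2, c1=0, c2=0)
macro 2: S0 reads c0=2 → after 1×micro: 1; S1 reads c1=0 → after 1×micro: 0; S2 reads c1=0 → after 2×micro: 0 ⇒ (c0=1, c1=0, c2=0)
macro 3: S0 reads c0=1 → after 1×micro: 2; S1 reads c1=0 → after 1×micro: 0; S2 reads c1=0 → after 2×micro: 0 ⇒ (c0=2, c1=0, c2=0)
macro 4: S0 reads c0=2 → after 1×micro: 1; S1 reads c1=0 → after 1×micro: 0; S2 reads c1=0 → after 2×micro: 0 ⇒ (c0=1, c1=0, c2=0)
macro 5: S0 reads c0=1 → after 1×micro: 2; S1 reads c1=0 → after 1×micro: 0; S2 reads c1=0 → after 2×micro: 0 ⇒ (c0=2, c1=0, c2=0)
macro 6: S0 reads c0=2 → after 1×micro: 1; S1 reads c1=0 → after 1×micro: 0; S2 reads c1=0 → after 2×micro: 0 ⇒ (c0=1, c1=0, c2=0)
macro 7: S0 reads c0=1 → after 1×micro: 2; S1 reads c1=0 → after 1×micro: 0; S2 reads c1=0 → after 2×micro: 0 ⇒ (c0=2, c1=0, c2=0)
macro 8: S0 reads c0=2 → after 1×micro: 1; S1 reads c1=0 → after 1×micro: 0; S2 reads c1=0 → after 2×micro: 0 ⇒ (c0=1, c1=0, c2=0)

S2 state at macro-step 3 = 0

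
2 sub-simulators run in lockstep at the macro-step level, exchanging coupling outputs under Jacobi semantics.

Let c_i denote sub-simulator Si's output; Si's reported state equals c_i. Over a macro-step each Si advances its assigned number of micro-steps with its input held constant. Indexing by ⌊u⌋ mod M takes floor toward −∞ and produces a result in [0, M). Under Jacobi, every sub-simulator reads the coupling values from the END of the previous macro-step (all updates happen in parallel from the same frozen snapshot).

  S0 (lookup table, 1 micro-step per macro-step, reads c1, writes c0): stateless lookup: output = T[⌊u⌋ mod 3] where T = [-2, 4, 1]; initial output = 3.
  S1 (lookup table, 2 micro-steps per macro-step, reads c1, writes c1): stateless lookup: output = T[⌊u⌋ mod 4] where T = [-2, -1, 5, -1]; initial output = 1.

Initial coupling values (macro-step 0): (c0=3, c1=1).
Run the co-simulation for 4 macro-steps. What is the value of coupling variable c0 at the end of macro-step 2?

macro 1: S0 reads c1=1 → after 1×micro: 4; S1 reads c1=1 → after 2×micro: -1 ⇒ (c0=4, c1=-1)
macro 2: S0 reads c1=-1 → after 1×micro: 1; S1 reads c1=-1 → after 2×micro: -1 ⇒ (c0=1, c1=-1)
macro 3: S0 reads c1=-1 → after 1×micro: 1; S1 reads c1=-1 → after 2×micro: -1 ⇒ (c0=1, c1=-1)
macro 4: S0 reads c1=-1 → after 1×micro: 1; S1 reads c1=-1 → after 2×micro: -1 ⇒ (c0=1, c1=-1)

c0 at macro-step 2 = 1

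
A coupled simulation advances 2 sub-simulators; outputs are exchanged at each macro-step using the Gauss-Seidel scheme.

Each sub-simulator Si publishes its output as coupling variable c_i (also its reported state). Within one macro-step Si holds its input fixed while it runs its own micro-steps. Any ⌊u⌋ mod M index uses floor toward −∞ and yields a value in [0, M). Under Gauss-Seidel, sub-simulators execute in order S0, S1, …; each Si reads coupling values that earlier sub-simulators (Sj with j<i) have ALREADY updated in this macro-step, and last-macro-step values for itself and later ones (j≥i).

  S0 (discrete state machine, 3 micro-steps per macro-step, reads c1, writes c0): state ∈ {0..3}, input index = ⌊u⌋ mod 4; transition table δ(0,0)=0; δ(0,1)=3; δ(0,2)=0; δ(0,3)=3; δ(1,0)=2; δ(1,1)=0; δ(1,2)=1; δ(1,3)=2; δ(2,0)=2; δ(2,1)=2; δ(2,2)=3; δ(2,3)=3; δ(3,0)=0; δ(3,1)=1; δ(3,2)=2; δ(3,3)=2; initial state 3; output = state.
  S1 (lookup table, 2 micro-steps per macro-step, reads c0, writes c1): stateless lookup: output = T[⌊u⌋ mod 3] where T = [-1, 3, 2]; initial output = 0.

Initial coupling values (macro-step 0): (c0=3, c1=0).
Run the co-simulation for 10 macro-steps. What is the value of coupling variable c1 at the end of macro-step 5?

macro 1: S0 reads c1=0 → after 3×micro: 0; S1 reads c0=0 → after 2×micro: -1 ⇒ (c0=0, c1=-1)
macro 2: S0 reads c1=-1 → after 3×micro: 3; S1 reads c0=3 → after 2×micro: -1 ⇒ (c0=3, c1=-1)
macro 3: S0 reads c1=-1 → after 3×micro: 2; S1 reads c0=2 → after 2×micro: 2 ⇒ (c0=2, c1=2)
macro 4: S0 reads c1=2 → after 3×micro: 3; S1 reads c0=3 → after 2×micro: -1 ⇒ (c0=3, c1=-1)
macro 5: S0 reads c1=-1 → after 3×micro: 2; S1 reads c0=2 → after 2×micro: 2 ⇒ (c0=2, c1=2)
macro 6: S0 reads c1=2 → after 3×micro: 3; S1 reads c0=3 → after 2×micro: -1 ⇒ (c0=3, c1=-1)
macro 7: S0 reads c1=-1 → after 3×micro: 2; S1 reads c0=2 → after 2×micro: 2 ⇒ (c0=2, c1=2)
macro 8: S0 reads c1=2 → after 3×micro: 3; S1 reads c0=3 → after 2×micro: -1 ⇒ (c0=3, c1=-1)
macro 9: S0 reads c1=-1 → after 3×micro: 2; S1 reads c0=2 → after 2×micro: 2 ⇒ (c0=2, c1=2)
macro 10: S0 reads c1=2 → after 3×micro: 3; S1 reads c0=3 → after 2×micro: -1 ⇒ (c0=3, c1=-1)

c1 at macro-step 5 = 2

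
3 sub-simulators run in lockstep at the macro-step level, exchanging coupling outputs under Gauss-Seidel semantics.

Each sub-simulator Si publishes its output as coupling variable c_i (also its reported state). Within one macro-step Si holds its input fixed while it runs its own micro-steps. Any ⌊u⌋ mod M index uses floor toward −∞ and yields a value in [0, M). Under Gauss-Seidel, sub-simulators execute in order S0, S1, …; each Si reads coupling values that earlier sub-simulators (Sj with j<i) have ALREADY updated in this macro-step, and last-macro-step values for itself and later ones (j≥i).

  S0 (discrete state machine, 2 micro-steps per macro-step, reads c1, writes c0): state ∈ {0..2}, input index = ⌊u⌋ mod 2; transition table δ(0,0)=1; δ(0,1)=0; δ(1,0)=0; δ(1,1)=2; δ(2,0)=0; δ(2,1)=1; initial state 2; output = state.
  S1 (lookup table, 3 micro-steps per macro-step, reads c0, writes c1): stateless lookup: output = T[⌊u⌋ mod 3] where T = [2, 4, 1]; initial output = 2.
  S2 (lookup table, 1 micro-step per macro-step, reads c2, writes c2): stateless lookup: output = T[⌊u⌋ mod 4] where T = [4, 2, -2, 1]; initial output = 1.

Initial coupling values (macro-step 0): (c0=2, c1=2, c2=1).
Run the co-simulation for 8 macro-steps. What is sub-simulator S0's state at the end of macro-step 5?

macro 1: S0 reads c1=2 → after 2×micro: 1; S1 reads c0=1 → after 3×micro: 4; S2 reads c2=1 → after 1×micro: 2 ⇒ (c0=1, c1=4, c2=2)
macro 2: S0 reads c1=4 → after 2×micro: 1; S1 reads c0=1 → after 3×micro: 4; S2 reads c2=2 → after 1×micro: -2 ⇒ (c0=1, c1=4, c2=-2)
macro 3: S0 reads c1=4 → after 2×micro: 1; S1 reads c0=1 → after 3×micro: 4; S2 reads c2=-2 → after 1×micro: -2 ⇒ (c0=1, c1=4, c2=-2)
macro 4: S0 reads c1=4 → after 2×micro: 1; S1 reads c0=1 → after 3×micro: 4; S2 reads c2=-2 → after 1×micro: -2 ⇒ (c0=1, c1=4, c2=-2)
macro 5: S0 reads c1=4 → after 2×micro: 1; S1 reads c0=1 → after 3×micro: 4; S2 reads c2=-2 → after 1×micro: -2 ⇒ (c0=1, c1=4, c2=-2)
macro 6: S0 reads c1=4 → after 2×micro: 1; S1 reads c0=1 → after 3×micro: 4; S2 reads c2=-2 → after 1×micro: -2 ⇒ (c0=1, c1=4, c2=-2)
macro 7: S0 reads c1=4 → after 2×micro: 1; S1 reads c0=1 → after 3×micro: 4; S2 reads c2=-2 → after 1×micro: -2 ⇒ (c0=1, c1=4, c2=-2)
macro 8: S0 reads c1=4 → after 2×micro: 1; S1 reads c0=1 → after 3×micro: 4; S2 reads c2=-2 → after 1×micro: -2 ⇒ (c0=1, c1=4, c2=-2)

S0 state at macro-step 5 = 1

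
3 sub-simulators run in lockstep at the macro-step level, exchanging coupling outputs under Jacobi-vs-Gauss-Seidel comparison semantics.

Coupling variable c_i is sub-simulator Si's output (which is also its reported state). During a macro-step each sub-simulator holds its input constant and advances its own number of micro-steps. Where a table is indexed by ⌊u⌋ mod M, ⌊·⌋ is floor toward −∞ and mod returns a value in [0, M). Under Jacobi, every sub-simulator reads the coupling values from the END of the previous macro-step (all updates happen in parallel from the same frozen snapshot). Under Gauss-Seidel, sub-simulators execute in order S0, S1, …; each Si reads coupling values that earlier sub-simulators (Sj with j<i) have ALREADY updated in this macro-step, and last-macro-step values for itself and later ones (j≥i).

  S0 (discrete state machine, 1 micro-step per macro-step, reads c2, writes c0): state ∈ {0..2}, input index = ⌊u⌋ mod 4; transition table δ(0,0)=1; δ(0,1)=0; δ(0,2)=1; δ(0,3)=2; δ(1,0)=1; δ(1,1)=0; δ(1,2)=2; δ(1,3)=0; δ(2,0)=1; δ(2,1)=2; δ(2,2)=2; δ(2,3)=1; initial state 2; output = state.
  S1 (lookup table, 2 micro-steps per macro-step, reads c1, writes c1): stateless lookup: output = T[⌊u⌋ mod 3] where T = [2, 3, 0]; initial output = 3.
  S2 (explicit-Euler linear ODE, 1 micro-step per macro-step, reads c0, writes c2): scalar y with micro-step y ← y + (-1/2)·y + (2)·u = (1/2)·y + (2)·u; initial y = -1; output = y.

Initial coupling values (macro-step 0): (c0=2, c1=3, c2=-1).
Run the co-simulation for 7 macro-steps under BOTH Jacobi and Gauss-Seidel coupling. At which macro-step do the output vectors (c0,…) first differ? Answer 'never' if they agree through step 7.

[Jacobi] macro 1: S0 reads c2=-1 → after 1×micro: 1; S1 reads c1=3 → after 2×micro: 2; S2 reads c0=2 → after 1×micro: 7/2 ⇒ (c0=1, c1=2, c2=7/2)
[Jacobi] macro 2: S0 reads c2=7/2 → after 1×micro: 0; S1 reads c1=2 → after 2×micro: 0; S2 reads c0=1 → after 1×micro: 15/4 ⇒ (c0=0, c1=0, c2=15/4)
[Jacobi] macro 3: S0 reads c2=15/4 → after 1×micro: 2; S1 reads c1=0 → after 2×micro: 2; S2 reads c0=0 → after 1×micro: 15/8 ⇒ (c0=2, c1=2, c2=15/8)
[Jacobi] macro 4: S0 reads c2=15/8 → after 1×micro: 2; S1 reads c1=2 → after 2×micro: 0; S2 reads c0=2 → after 1×micro: 79/16 ⇒ (c0=2, c1=0, c2=79/16)
[Jacobi] macro 5: S0 reads c2=79/16 → after 1×micro: 1; S1 reads c1=0 → after 2×micro: 2; S2 reads c0=2 → after 1×micro: 207/32 ⇒ (c0=1, c1=2, c2=207/32)
[Jacobi] macro 6: S0 reads c2=207/32 → after 1×micro: 2; S1 reads c1=2 → after 2×micro: 0; S2 reads c0=1 → after 1×micro: 335/64 ⇒ (c0=2, c1=0, c2=335/64)
[Jacobi] macro 7: S0 reads c2=335/64 → after 1×micro: 2; S1 reads c1=0 → after 2×micro: 2; S2 reads c0=2 → after 1×micro: 847/128 ⇒ (c0=2, c1=2, c2=847/128)
[Gauss-Seidel] macro 1: S0 reads c2=-1 → after 1×micro: 1; S1 reads c1=3 → after 2×micro: 2; S2 reads c0=1 → after 1×micro: 3/2 ⇒ (c0=1, c1=2, c2=3/2)
[Gauss-Seidel] macro 2: S0 reads c2=3/2 → after 1×micro: 0; S1 reads c1=2 → after 2×micro: 0; S2 reads c0=0 → after 1×micro: 3/4 ⇒ (c0=0, c1=0, c2=3/4)
[Gauss-Seidel] macro 3: S0 reads c2=3/4 → after 1×micro: 1; S1 reads c1=0 → after 2×micro: 2; S2 reads c0=1 → after 1×micro: 19/8 ⇒ (c0=1, c1=2, c2=19/8)
[Gauss-Seidel] macro 4: S0 reads c2=19/8 → after 1×micro: 2; S1 reads c1=2 → after 2×micro: 0; S2 reads c0=2 → after 1×micro: 83/16 ⇒ (c0=2, c1=0, c2=83/16)
[Gauss-Seidel] macro 5: S0 reads c2=83/16 → after 1×micro: 2; S1 reads c1=0 → after 2×micro: 2; S2 reads c0=2 → after 1×micro: 211/32 ⇒ (c0=2, c1=2, c2=211/32)
[Gauss-Seidel] macro 6: S0 reads c2=211/32 → after 1×micro: 2; S1 reads c1=2 → after 2×micro: 0; S2 reads c0=2 → after 1×micro: 467/64 ⇒ (c0=2, c1=0, c2=467/64)
[Gauss-Seidel] macro 7: S0 reads c2=467/64 → after 1×micro: 1; S1 reads c1=0 → after 2×micro: 2; S2 reads c0=1 → after 1×micro: 723/128 ⇒ (c0=1, c1=2, c2=723/128)

first divergence at macro-step: 1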